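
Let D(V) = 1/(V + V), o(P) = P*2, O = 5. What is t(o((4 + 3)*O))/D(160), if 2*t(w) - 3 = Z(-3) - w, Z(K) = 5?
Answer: -9920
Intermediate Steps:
o(P) = 2*P
D(V) = 1/(2*V)
t(w) = 4 - w/2 (t(w) = 3/2 + (5 - w)/2 = 3/2 + (5/2 - w/2) = 4 - w/2)
t(o((4 + 3)*O))/D(160) = (4 - (4 + 3)*5)/(((1/2)/160)) = (4 - 7*5)/(((1/2)*(1/160))) = (4 - 35)/(1/320) = (4 - 1/2*70)*320 = (4 - 35)*320 = -31*320 = -9920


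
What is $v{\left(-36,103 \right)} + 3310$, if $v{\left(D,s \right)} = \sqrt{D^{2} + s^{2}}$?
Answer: $3310 + \sqrt{11905} \approx 3419.1$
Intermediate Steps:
$v{\left(-36,103 \right)} + 3310 = \sqrt{\left(-36\right)^{2} + 103^{2}} + 3310 = \sqrt{1296 + 10609} + 3310 = \sqrt{11905} + 3310 = 3310 + \sqrt{11905}$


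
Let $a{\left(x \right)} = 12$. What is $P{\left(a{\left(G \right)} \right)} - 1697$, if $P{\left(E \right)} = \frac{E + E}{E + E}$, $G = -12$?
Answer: $-1696$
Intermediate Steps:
$P{\left(E \right)} = 1$ ($P{\left(E \right)} = \frac{2 E}{2 E} = 2 E \frac{1}{2 E} = 1$)
$P{\left(a{\left(G \right)} \right)} - 1697 = 1 - 1697 = -1696$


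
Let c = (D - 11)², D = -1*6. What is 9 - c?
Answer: -280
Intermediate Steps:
D = -6
c = 289 (c = (-6 - 11)² = (-17)² = 289)
9 - c = 9 - 1*289 = 9 - 289 = -280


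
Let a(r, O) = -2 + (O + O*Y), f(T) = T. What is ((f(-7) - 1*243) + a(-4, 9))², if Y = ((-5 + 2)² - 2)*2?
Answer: 13689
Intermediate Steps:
Y = 14 (Y = ((-3)² - 2)*2 = (9 - 2)*2 = 7*2 = 14)
a(r, O) = -2 + 15*O (a(r, O) = -2 + (O + O*14) = -2 + (O + 14*O) = -2 + 15*O)
((f(-7) - 1*243) + a(-4, 9))² = ((-7 - 1*243) + (-2 + 15*9))² = ((-7 - 243) + (-2 + 135))² = (-250 + 133)² = (-117)² = 13689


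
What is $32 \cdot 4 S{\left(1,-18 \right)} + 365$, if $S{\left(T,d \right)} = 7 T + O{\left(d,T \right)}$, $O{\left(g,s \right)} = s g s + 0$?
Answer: $-1043$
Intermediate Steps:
$O{\left(g,s \right)} = g s^{2}$ ($O{\left(g,s \right)} = g s s + 0 = g s^{2} + 0 = g s^{2}$)
$S{\left(T,d \right)} = 7 T + d T^{2}$
$32 \cdot 4 S{\left(1,-18 \right)} + 365 = 32 \cdot 4 \cdot 1 \left(7 + 1 \left(-18\right)\right) + 365 = 128 \cdot 1 \left(7 - 18\right) + 365 = 128 \cdot 1 \left(-11\right) + 365 = 128 \left(-11\right) + 365 = -1408 + 365 = -1043$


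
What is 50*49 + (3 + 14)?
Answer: 2467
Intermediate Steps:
50*49 + (3 + 14) = 2450 + 17 = 2467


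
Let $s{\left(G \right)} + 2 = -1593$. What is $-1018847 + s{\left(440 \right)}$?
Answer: $-1020442$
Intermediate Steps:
$s{\left(G \right)} = -1595$ ($s{\left(G \right)} = -2 - 1593 = -1595$)
$-1018847 + s{\left(440 \right)} = -1018847 - 1595 = -1020442$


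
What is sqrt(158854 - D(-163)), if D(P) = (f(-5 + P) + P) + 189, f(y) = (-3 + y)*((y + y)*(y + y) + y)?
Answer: 2*sqrt(4858829) ≈ 4408.5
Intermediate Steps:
f(y) = (-3 + y)*(y + 4*y**2) (f(y) = (-3 + y)*((2*y)*(2*y) + y) = (-3 + y)*(4*y**2 + y) = (-3 + y)*(y + 4*y**2))
D(P) = 189 + P + (-5 + P)*(52 - 11*P + 4*(-5 + P)**2) (D(P) = ((-5 + P)*(-3 - 11*(-5 + P) + 4*(-5 + P)**2) + P) + 189 = ((-5 + P)*(-3 + (55 - 11*P) + 4*(-5 + P)**2) + P) + 189 = ((-5 + P)*(52 - 11*P + 4*(-5 + P)**2) + P) + 189 = (P + (-5 + P)*(52 - 11*P + 4*(-5 + P)**2)) + 189 = 189 + P + (-5 + P)*(52 - 11*P + 4*(-5 + P)**2))
sqrt(158854 - D(-163)) = sqrt(158854 - (-571 - 71*(-163)**2 + 4*(-163)**3 + 408*(-163))) = sqrt(158854 - (-571 - 71*26569 + 4*(-4330747) - 66504)) = sqrt(158854 - (-571 - 1886399 - 17322988 - 66504)) = sqrt(158854 - 1*(-19276462)) = sqrt(158854 + 19276462) = sqrt(19435316) = 2*sqrt(4858829)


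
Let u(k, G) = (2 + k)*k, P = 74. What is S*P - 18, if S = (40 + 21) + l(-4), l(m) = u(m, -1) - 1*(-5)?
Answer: 5458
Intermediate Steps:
u(k, G) = k*(2 + k)
l(m) = 5 + m*(2 + m) (l(m) = m*(2 + m) - 1*(-5) = m*(2 + m) + 5 = 5 + m*(2 + m))
S = 74 (S = (40 + 21) + (5 - 4*(2 - 4)) = 61 + (5 - 4*(-2)) = 61 + (5 + 8) = 61 + 13 = 74)
S*P - 18 = 74*74 - 18 = 5476 - 18 = 5458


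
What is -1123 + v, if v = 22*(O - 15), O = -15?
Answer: -1783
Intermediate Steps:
v = -660 (v = 22*(-15 - 15) = 22*(-30) = -660)
-1123 + v = -1123 - 660 = -1783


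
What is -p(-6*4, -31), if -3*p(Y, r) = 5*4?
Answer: 20/3 ≈ 6.6667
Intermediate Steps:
p(Y, r) = -20/3 (p(Y, r) = -5*4/3 = -⅓*20 = -20/3)
-p(-6*4, -31) = -1*(-20/3) = 20/3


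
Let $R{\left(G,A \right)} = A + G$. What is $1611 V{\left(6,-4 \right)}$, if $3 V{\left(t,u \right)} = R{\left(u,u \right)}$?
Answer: $-4296$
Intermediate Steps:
$V{\left(t,u \right)} = \frac{2 u}{3}$ ($V{\left(t,u \right)} = \frac{u + u}{3} = \frac{2 u}{3}$)
$1611 V{\left(6,-4 \right)} = 1611 \cdot \frac{2}{3} \left(-4\right) = 1611 \left(- \frac{8}{3}\right) = -4296$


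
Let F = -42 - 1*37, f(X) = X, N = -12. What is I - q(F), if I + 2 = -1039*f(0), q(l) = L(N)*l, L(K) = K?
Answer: -950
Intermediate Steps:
F = -79 (F = -42 - 37 = -79)
q(l) = -12*l
I = -2 (I = -2 - 1039*0 = -2 + 0 = -2)
I - q(F) = -2 - (-12)*(-79) = -2 - 1*948 = -2 - 948 = -950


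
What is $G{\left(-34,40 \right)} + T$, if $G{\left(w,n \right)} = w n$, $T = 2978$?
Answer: $1618$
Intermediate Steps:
$G{\left(w,n \right)} = n w$
$G{\left(-34,40 \right)} + T = 40 \left(-34\right) + 2978 = -1360 + 2978 = 1618$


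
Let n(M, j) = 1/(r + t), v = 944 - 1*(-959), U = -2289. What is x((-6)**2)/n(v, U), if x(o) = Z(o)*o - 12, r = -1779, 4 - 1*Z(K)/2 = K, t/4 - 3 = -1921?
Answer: 21888516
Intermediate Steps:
t = -7672 (t = 12 + 4*(-1921) = 12 - 7684 = -7672)
Z(K) = 8 - 2*K
v = 1903 (v = 944 + 959 = 1903)
n(M, j) = -1/9451 (n(M, j) = 1/(-1779 - 7672) = 1/(-9451) = -1/9451)
x(o) = -12 + o*(8 - 2*o) (x(o) = (8 - 2*o)*o - 12 = o*(8 - 2*o) - 12 = -12 + o*(8 - 2*o))
x((-6)**2)/n(v, U) = (-12 - 2*(-6)**2*(-4 + (-6)**2))/(-1/9451) = (-12 - 2*36*(-4 + 36))*(-9451) = (-12 - 2*36*32)*(-9451) = (-12 - 2304)*(-9451) = -2316*(-9451) = 21888516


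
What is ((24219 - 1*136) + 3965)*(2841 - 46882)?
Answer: -1235261968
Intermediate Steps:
((24219 - 1*136) + 3965)*(2841 - 46882) = ((24219 - 136) + 3965)*(-44041) = (24083 + 3965)*(-44041) = 28048*(-44041) = -1235261968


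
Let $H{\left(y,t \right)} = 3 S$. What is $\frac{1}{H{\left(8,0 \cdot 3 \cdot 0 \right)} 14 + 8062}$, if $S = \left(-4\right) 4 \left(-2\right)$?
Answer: $\frac{1}{9406} \approx 0.00010632$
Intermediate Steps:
$S = 32$ ($S = \left(-16\right) \left(-2\right) = 32$)
$H{\left(y,t \right)} = 96$ ($H{\left(y,t \right)} = 3 \cdot 32 = 96$)
$\frac{1}{H{\left(8,0 \cdot 3 \cdot 0 \right)} 14 + 8062} = \frac{1}{96 \cdot 14 + 8062} = \frac{1}{1344 + 8062} = \frac{1}{9406}$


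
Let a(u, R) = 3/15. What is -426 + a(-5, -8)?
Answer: -2129/5 ≈ -425.80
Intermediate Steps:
a(u, R) = ⅕ (a(u, R) = 3*(1/15) = ⅕)
-426 + a(-5, -8) = -426 + ⅕ = -2129/5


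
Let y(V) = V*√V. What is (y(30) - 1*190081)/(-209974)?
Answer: 190081/209974 - 15*√30/104987 ≈ 0.90448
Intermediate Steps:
y(V) = V^(3/2)
(y(30) - 1*190081)/(-209974) = (30^(3/2) - 1*190081)/(-209974) = (30*√30 - 190081)*(-1/209974) = (-190081 + 30*√30)*(-1/209974) = 190081/209974 - 15*√30/104987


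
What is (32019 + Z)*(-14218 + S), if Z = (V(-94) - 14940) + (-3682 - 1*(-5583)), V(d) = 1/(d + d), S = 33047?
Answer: 67186372131/188 ≈ 3.5737e+8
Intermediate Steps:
V(d) = 1/(2*d)
Z = -2451333/188 (Z = ((½)/(-94) - 14940) + (-3682 - 1*(-5583)) = ((½)*(-1/94) - 14940) + (-3682 + 5583) = (-1/188 - 14940) + 1901 = -2808721/188 + 1901 = -2451333/188 ≈ -13039.)
(32019 + Z)*(-14218 + S) = (32019 - 2451333/188)*(-14218 + 33047) = (3568239/188)*18829 = 67186372131/188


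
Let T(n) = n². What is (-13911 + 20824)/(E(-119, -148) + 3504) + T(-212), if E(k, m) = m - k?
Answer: 156187313/3475 ≈ 44946.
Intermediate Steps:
(-13911 + 20824)/(E(-119, -148) + 3504) + T(-212) = (-13911 + 20824)/((-148 - 1*(-119)) + 3504) + (-212)² = 6913/((-148 + 119) + 3504) + 44944 = 6913/(-29 + 3504) + 44944 = 6913/3475 + 44944 = 156187313/3475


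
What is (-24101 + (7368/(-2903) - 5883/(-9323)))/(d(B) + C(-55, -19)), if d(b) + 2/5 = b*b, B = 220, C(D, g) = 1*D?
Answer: -3261686005420/6542152984687 ≈ -0.49856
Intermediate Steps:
C(D, g) = D
d(b) = -⅖ + b² (d(b) = -⅖ + b*b = -⅖ + b²)
(-24101 + (7368/(-2903) - 5883/(-9323)))/(d(B) + C(-55, -19)) = (-24101 + (7368/(-2903) - 5883/(-9323)))/((-⅖ + 220²) - 55) = (-24101 + (7368*(-1/2903) - 5883*(-1/9323)))/((-⅖ + 48400) - 55) = (-24101 + (-7368/2903 + 5883/9323))/(241998/5 - 55) = (-24101 - 51613515/27064669)/(241723/5) = -652337201084/27064669*5/241723 = -3261686005420/6542152984687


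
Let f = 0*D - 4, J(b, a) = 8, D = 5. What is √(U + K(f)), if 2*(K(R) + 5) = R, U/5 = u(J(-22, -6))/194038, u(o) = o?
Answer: 3*I*√7320762683/97019 ≈ 2.6457*I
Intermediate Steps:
f = -4 (f = 0*5 - 4 = 0 - 4 = -4)
U = 20/97019 (U = 5*(8/194038) = 5*(8*(1/194038)) = 5*(4/97019) = 20/97019 ≈ 0.00020615)
K(R) = -5 + R/2
√(U + K(f)) = √(20/97019 + (-5 + (½)*(-4))) = √(20/97019 + (-5 - 2)) = √(20/97019 - 7) = √(-679113/97019) = 3*I*√7320762683/97019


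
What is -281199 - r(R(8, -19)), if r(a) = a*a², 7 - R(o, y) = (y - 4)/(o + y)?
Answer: -374433333/1331 ≈ -2.8132e+5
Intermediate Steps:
R(o, y) = 7 - (-4 + y)/(o + y) (R(o, y) = 7 - (y - 4)/(o + y) = 7 - (-4 + y)/(o + y))
r(a) = a³
-281199 - r(R(8, -19)) = -281199 - ((4 + 6*(-19) + 7*8)/(8 - 19))³ = -281199 - ((4 - 114 + 56)/(-11))³ = -281199 - (-1/11*(-54))³ = -281199 - (54/11)³ = -281199 - 1*157464/1331 = -281199 - 157464/1331 = -374433333/1331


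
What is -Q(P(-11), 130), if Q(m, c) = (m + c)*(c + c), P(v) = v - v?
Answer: -33800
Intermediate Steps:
P(v) = 0
Q(m, c) = 2*c*(c + m) (Q(m, c) = (c + m)*(2*c) = 2*c*(c + m))
-Q(P(-11), 130) = -2*130*(130 + 0) = -2*130*130 = -1*33800 = -33800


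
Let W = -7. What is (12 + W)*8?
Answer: 40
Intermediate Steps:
(12 + W)*8 = (12 - 7)*8 = 5*8 = 40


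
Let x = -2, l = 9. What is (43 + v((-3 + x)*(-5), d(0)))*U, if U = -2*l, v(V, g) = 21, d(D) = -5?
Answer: -1152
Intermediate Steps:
U = -18 (U = -2*9 = -18)
(43 + v((-3 + x)*(-5), d(0)))*U = (43 + 21)*(-18) = 64*(-18) = -1152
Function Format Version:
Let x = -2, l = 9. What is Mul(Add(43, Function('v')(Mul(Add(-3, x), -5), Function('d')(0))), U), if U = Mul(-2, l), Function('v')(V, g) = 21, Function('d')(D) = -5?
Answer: -1152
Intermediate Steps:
U = -18 (U = Mul(-2, 9) = -18)
Mul(Add(43, Function('v')(Mul(Add(-3, x), -5), Function('d')(0))), U) = Mul(Add(43, 21), -18) = Mul(64, -18) = -1152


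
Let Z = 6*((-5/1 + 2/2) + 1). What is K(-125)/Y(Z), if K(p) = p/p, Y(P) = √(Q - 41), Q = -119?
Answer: -I*√10/40 ≈ -0.079057*I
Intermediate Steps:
Z = -18 (Z = 6*((-5*1 + 2*(½)) + 1) = 6*((-5 + 1) + 1) = 6*(-4 + 1) = 6*(-3) = -18)
Y(P) = 4*I*√10 (Y(P) = √(-119 - 41) = √(-160) = 4*I*√10)
K(p) = 1
K(-125)/Y(Z) = 1/(4*I*√10) = 1*(-I*√10/40) = -I*√10/40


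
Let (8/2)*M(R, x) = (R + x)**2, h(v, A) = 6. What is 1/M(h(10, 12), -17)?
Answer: 4/121 ≈ 0.033058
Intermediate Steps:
M(R, x) = (R + x)**2/4
1/M(h(10, 12), -17) = 1/((6 - 17)**2/4) = 1/((1/4)*(-11)**2) = 1/((1/4)*121) = 1/(121/4) = 4/121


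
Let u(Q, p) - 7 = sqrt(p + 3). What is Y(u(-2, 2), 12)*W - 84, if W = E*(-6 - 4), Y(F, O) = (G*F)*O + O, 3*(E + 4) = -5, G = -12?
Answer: -56524 - 8160*sqrt(5) ≈ -74770.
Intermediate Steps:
E = -17/3 (E = -4 + (1/3)*(-5) = -4 - 5/3 = -17/3 ≈ -5.6667)
u(Q, p) = 7 + sqrt(3 + p) (u(Q, p) = 7 + sqrt(p + 3) = 7 + sqrt(3 + p))
Y(F, O) = O - 12*F*O (Y(F, O) = (-12*F)*O + O = -12*F*O + O = O - 12*F*O)
W = 170/3 (W = -17*(-6 - 4)/3 = -17/3*(-10) = 170/3 ≈ 56.667)
Y(u(-2, 2), 12)*W - 84 = (12*(1 - 12*(7 + sqrt(3 + 2))))*(170/3) - 84 = (12*(1 - 12*(7 + sqrt(5))))*(170/3) - 84 = (12*(1 + (-84 - 12*sqrt(5))))*(170/3) - 84 = (12*(-83 - 12*sqrt(5)))*(170/3) - 84 = (-996 - 144*sqrt(5))*(170/3) - 84 = (-56440 - 8160*sqrt(5)) - 84 = -56524 - 8160*sqrt(5)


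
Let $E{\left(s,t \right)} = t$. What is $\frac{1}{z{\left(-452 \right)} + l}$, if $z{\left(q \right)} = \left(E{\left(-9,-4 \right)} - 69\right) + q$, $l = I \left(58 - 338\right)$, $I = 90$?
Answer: $- \frac{1}{25725} \approx -3.8873 \cdot 10^{-5}$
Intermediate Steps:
$l = -25200$ ($l = 90 \left(58 - 338\right) = 90 \left(-280\right) = -25200$)
$z{\left(q \right)} = -73 + q$ ($z{\left(q \right)} = \left(-4 - 69\right) + q = -73 + q$)
$\frac{1}{z{\left(-452 \right)} + l} = \frac{1}{\left(-73 - 452\right) - 25200} = \frac{1}{-525 - 25200} = \frac{1}{-25725} = - \frac{1}{25725}$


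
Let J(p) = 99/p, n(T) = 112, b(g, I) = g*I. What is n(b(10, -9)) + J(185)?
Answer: 20819/185 ≈ 112.54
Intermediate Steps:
b(g, I) = I*g
n(b(10, -9)) + J(185) = 112 + 99/185 = 20819/185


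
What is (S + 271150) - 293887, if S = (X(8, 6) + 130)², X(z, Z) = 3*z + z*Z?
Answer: 18067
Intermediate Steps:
X(z, Z) = 3*z + Z*z
S = 40804 (S = (8*(3 + 6) + 130)² = (8*9 + 130)² = (72 + 130)² = 202² = 40804)
(S + 271150) - 293887 = (40804 + 271150) - 293887 = 311954 - 293887 = 18067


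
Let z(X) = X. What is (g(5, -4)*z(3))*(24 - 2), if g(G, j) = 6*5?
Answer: 1980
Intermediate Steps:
g(G, j) = 30
(g(5, -4)*z(3))*(24 - 2) = (30*3)*(24 - 2) = 90*22 = 1980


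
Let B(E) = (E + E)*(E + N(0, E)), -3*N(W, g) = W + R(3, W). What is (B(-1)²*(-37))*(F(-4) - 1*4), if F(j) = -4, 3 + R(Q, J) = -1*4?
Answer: 18944/9 ≈ 2104.9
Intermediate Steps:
R(Q, J) = -7 (R(Q, J) = -3 - 1*4 = -3 - 4 = -7)
N(W, g) = 7/3 - W/3 (N(W, g) = -(W - 7)/3 = -(-7 + W)/3 = 7/3 - W/3)
B(E) = 2*E*(7/3 + E) (B(E) = (E + E)*(E + (7/3 - ⅓*0)) = (2*E)*(E + (7/3 + 0)) = (2*E)*(E + 7/3) = (2*E)*(7/3 + E) = 2*E*(7/3 + E))
(B(-1)²*(-37))*(F(-4) - 1*4) = (((⅔)*(-1)*(7 + 3*(-1)))²*(-37))*(-4 - 1*4) = (((⅔)*(-1)*(7 - 3))²*(-37))*(-4 - 4) = (((⅔)*(-1)*4)²*(-37))*(-8) = ((-8/3)²*(-37))*(-8) = ((64/9)*(-37))*(-8) = -2368/9*(-8) = 18944/9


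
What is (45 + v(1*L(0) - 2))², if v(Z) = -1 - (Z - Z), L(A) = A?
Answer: 1936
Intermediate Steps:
v(Z) = -1 (v(Z) = -1 - 1*0 = -1 + 0 = -1)
(45 + v(1*L(0) - 2))² = (45 - 1)² = 44² = 1936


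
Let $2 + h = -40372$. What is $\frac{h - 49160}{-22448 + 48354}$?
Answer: $- \frac{44767}{12953} \approx -3.4561$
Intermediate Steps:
$h = -40374$ ($h = -2 - 40372 = -40374$)
$\frac{h - 49160}{-22448 + 48354} = \frac{-40374 - 49160}{-22448 + 48354} = - \frac{89534}{25906} = \left(-89534\right) \frac{1}{25906} = - \frac{44767}{12953}$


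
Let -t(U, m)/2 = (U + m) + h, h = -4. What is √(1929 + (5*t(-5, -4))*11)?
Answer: √3359 ≈ 57.957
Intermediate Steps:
t(U, m) = 8 - 2*U - 2*m (t(U, m) = -2*((U + m) - 4) = -2*(-4 + U + m) = 8 - 2*U - 2*m)
√(1929 + (5*t(-5, -4))*11) = √(1929 + (5*(8 - 2*(-5) - 2*(-4)))*11) = √(1929 + (5*(8 + 10 + 8))*11) = √(1929 + (5*26)*11) = √(1929 + 130*11) = √(1929 + 1430) = √3359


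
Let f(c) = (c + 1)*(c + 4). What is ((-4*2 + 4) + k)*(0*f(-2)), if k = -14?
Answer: 0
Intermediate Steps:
f(c) = (1 + c)*(4 + c)
((-4*2 + 4) + k)*(0*f(-2)) = ((-4*2 + 4) - 14)*(0*(4 + (-2)² + 5*(-2))) = ((-8 + 4) - 14)*(0*(4 + 4 - 10)) = (-4 - 14)*(0*(-2)) = -18*0 = 0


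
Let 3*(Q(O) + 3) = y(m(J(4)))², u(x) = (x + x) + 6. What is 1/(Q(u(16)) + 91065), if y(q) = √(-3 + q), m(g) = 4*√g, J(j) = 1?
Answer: 3/273187 ≈ 1.0981e-5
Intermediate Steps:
u(x) = 6 + 2*x (u(x) = 2*x + 6 = 6 + 2*x)
Q(O) = -8/3 (Q(O) = -3 + (√(-3 + 4*√1))²/3 = -3 + (√(-3 + 4*1))²/3 = -3 + (√(-3 + 4))²/3 = -3 + (√1)²/3 = -3 + (⅓)*1² = -3 + (⅓)*1 = -3 + ⅓ = -8/3)
1/(Q(u(16)) + 91065) = 1/(-8/3 + 91065) = 1/(273187/3) = 3/273187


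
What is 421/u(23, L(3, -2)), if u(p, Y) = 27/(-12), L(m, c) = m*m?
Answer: -1684/9 ≈ -187.11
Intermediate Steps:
L(m, c) = m²
u(p, Y) = -9/4 (u(p, Y) = 27*(-1/12) = -9/4)
421/u(23, L(3, -2)) = 421/(-9/4) = 421*(-4/9) = -1684/9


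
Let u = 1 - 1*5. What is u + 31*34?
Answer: 1050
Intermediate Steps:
u = -4 (u = 1 - 5 = -4)
u + 31*34 = -4 + 31*34 = -4 + 1054 = 1050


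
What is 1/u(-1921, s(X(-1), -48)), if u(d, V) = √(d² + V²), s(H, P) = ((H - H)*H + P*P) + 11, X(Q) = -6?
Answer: √9049466/9049466 ≈ 0.00033242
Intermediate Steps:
s(H, P) = 11 + P² (s(H, P) = (0*H + P²) + 11 = (0 + P²) + 11 = P² + 11 = 11 + P²)
u(d, V) = √(V² + d²)
1/u(-1921, s(X(-1), -48)) = 1/(√((11 + (-48)²)² + (-1921)²)) = 1/(√((11 + 2304)² + 3690241)) = 1/(√(2315² + 3690241)) = 1/(√(5359225 + 3690241)) = 1/(√9049466) = √9049466/9049466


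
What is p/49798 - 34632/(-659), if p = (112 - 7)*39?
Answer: 246757563/4688126 ≈ 52.635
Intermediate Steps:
p = 4095 (p = 105*39 = 4095)
p/49798 - 34632/(-659) = 4095/49798 - 34632/(-659) = 4095*(1/49798) - 34632*(-1/659) = 585/7114 + 34632/659 = 246757563/4688126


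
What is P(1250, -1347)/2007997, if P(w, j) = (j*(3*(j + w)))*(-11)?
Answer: -44451/20701 ≈ -2.1473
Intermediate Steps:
P(w, j) = -11*j*(3*j + 3*w) (P(w, j) = (j*(3*j + 3*w))*(-11) = -11*j*(3*j + 3*w))
P(1250, -1347)/2007997 = -33*(-1347)*(-1347 + 1250)/2007997 = -33*(-1347)*(-97)*(1/2007997) = -4311747*1/2007997 = -44451/20701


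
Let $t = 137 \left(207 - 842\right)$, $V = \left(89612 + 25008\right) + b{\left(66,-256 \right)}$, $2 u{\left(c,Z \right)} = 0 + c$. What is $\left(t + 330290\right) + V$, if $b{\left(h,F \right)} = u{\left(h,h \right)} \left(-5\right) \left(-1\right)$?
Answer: $358080$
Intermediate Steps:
$u{\left(c,Z \right)} = \frac{c}{2}$ ($u{\left(c,Z \right)} = \frac{0 + c}{2} = \frac{c}{2}$)
$b{\left(h,F \right)} = \frac{5 h}{2}$ ($b{\left(h,F \right)} = \frac{h}{2} \left(-5\right) \left(-1\right) = - \frac{5 h}{2} \left(-1\right) = \frac{5 h}{2}$)
$V = 114785$ ($V = \left(89612 + 25008\right) + \frac{5}{2} \cdot 66 = 114620 + 165 = 114785$)
$t = -86995$ ($t = 137 \left(207 - 842\right) = 137 \left(-635\right) = -86995$)
$\left(t + 330290\right) + V = \left(-86995 + 330290\right) + 114785 = 243295 + 114785 = 358080$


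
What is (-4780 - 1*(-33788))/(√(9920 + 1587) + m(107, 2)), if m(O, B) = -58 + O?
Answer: -710696/4553 + 14504*√11507/4553 ≈ 185.63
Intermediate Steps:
(-4780 - 1*(-33788))/(√(9920 + 1587) + m(107, 2)) = (-4780 - 1*(-33788))/(√(9920 + 1587) + (-58 + 107)) = (-4780 + 33788)/(√11507 + 49) = 29008/(49 + √11507)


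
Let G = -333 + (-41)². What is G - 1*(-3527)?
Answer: 4875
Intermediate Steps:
G = 1348 (G = -333 + 1681 = 1348)
G - 1*(-3527) = 1348 - 1*(-3527) = 1348 + 3527 = 4875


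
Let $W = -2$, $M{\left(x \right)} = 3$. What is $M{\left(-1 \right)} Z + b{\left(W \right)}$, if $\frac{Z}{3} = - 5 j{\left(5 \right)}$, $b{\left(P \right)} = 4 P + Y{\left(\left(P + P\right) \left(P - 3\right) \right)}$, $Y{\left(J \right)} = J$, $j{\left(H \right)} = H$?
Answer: $-213$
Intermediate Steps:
$b{\left(P \right)} = 4 P + 2 P \left(-3 + P\right)$ ($b{\left(P \right)} = 4 P + \left(P + P\right) \left(P - 3\right) = 4 P + 2 P \left(-3 + P\right)$)
$Z = -75$ ($Z = 3 \left(\left(-5\right) 5\right) = 3 \left(-25\right) = -75$)
$M{\left(-1 \right)} Z + b{\left(W \right)} = 3 \left(-75\right) + 2 \left(-2\right) \left(-1 - 2\right) = -225 + 2 \left(-2\right) \left(-3\right) = -225 + 12 = -213$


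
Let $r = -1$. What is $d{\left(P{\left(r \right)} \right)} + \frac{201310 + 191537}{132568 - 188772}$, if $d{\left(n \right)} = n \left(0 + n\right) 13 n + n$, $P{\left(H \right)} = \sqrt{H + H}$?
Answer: $- \frac{392847}{56204} - 25 i \sqrt{2} \approx -6.9897 - 35.355 i$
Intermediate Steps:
$P{\left(H \right)} = \sqrt{2} \sqrt{H}$ ($P{\left(H \right)} = \sqrt{2 H} = \sqrt{2} \sqrt{H}$)
$d{\left(n \right)} = n + 13 n^{3}$ ($d{\left(n \right)} = n n 13 n + n = n^{2} \cdot 13 n + n = 13 n^{2} n + n = 13 n^{3} + n = n + 13 n^{3}$)
$d{\left(P{\left(r \right)} \right)} + \frac{201310 + 191537}{132568 - 188772} = \left(\sqrt{2} \sqrt{-1} + 13 \left(\sqrt{2} \sqrt{-1}\right)^{3}\right) + \frac{201310 + 191537}{132568 - 188772} = \left(\sqrt{2} i + 13 \left(\sqrt{2} i\right)^{3}\right) + \frac{392847}{-56204} = \left(i \sqrt{2} + 13 \left(i \sqrt{2}\right)^{3}\right) + 392847 \left(- \frac{1}{56204}\right) = \left(i \sqrt{2} + 13 \left(- 2 i \sqrt{2}\right)\right) - \frac{392847}{56204} = \left(i \sqrt{2} - 26 i \sqrt{2}\right) - \frac{392847}{56204} = - 25 i \sqrt{2} - \frac{392847}{56204} = - \frac{392847}{56204} - 25 i \sqrt{2}$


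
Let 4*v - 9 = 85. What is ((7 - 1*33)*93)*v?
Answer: -56823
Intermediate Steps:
v = 47/2 (v = 9/4 + (¼)*85 = 9/4 + 85/4 = 47/2 ≈ 23.500)
((7 - 1*33)*93)*v = ((7 - 1*33)*93)*(47/2) = ((7 - 33)*93)*(47/2) = -26*93*(47/2) = -2418*47/2 = -56823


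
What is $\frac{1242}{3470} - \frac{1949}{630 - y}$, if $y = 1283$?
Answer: $\frac{3787028}{1132955} \approx 3.3426$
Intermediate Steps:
$\frac{1242}{3470} - \frac{1949}{630 - y} = \frac{1242}{3470} - \frac{1949}{630 - 1283} = 1242 \cdot \frac{1}{3470} - \frac{1949}{630 - 1283} = \frac{621}{1735} - \frac{1949}{-653} = \frac{621}{1735} - - \frac{1949}{653} = \frac{621}{1735} + \frac{1949}{653} = \frac{3787028}{1132955}$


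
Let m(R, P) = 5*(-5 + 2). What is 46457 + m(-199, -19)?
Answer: 46442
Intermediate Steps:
m(R, P) = -15 (m(R, P) = 5*(-3) = -15)
46457 + m(-199, -19) = 46457 - 15 = 46442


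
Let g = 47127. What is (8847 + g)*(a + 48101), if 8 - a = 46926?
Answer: 66217242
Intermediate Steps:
a = -46918 (a = 8 - 1*46926 = 8 - 46926 = -46918)
(8847 + g)*(a + 48101) = (8847 + 47127)*(-46918 + 48101) = 55974*1183 = 66217242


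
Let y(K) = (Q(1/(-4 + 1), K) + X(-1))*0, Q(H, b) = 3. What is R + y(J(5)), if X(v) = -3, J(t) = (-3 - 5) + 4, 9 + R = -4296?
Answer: -4305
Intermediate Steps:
R = -4305 (R = -9 - 4296 = -4305)
J(t) = -4 (J(t) = -8 + 4 = -4)
y(K) = 0 (y(K) = (3 - 3)*0 = 0*0 = 0)
R + y(J(5)) = -4305 + 0 = -4305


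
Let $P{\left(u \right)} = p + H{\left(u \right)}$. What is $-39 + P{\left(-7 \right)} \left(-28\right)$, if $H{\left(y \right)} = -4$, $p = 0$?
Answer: $73$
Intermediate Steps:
$P{\left(u \right)} = -4$ ($P{\left(u \right)} = 0 - 4 = -4$)
$-39 + P{\left(-7 \right)} \left(-28\right) = -39 - -112 = -39 + 112 = 73$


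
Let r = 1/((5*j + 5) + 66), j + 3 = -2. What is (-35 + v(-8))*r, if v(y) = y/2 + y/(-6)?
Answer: -113/138 ≈ -0.81884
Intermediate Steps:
j = -5 (j = -3 - 2 = -5)
r = 1/46 (r = 1/((5*(-5) + 5) + 66) = 1/((-25 + 5) + 66) = 1/(-20 + 66) = 1/46 ≈ 0.021739)
v(y) = y/3 (v(y) = y*(½) + y*(-⅙) = y/2 - y/6 = y/3)
(-35 + v(-8))*r = (-35 + (⅓)*(-8))*(1/46) = (-35 - 8/3)*(1/46) = -113/3*1/46 = -113/138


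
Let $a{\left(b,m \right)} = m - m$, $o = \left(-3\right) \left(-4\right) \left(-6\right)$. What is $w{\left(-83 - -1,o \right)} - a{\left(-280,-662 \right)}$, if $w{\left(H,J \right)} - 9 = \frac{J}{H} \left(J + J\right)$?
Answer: $- \frac{4815}{41} \approx -117.44$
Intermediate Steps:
$o = -72$ ($o = 12 \left(-6\right) = -72$)
$a{\left(b,m \right)} = 0$
$w{\left(H,J \right)} = 9 + \frac{2 J^{2}}{H}$ ($w{\left(H,J \right)} = 9 + \frac{J}{H} \left(J + J\right) = 9 + \frac{J}{H} 2 J = 9 + \frac{2 J^{2}}{H}$)
$w{\left(-83 - -1,o \right)} - a{\left(-280,-662 \right)} = \left(9 + \frac{2 \left(-72\right)^{2}}{-83 - -1}\right) - 0 = \left(9 + 2 \frac{1}{-83 + 1} \cdot 5184\right) + 0 = \left(9 + 2 \frac{1}{-82} \cdot 5184\right) + 0 = \left(9 + 2 \left(- \frac{1}{82}\right) 5184\right) + 0 = \left(9 - \frac{5184}{41}\right) + 0 = - \frac{4815}{41} + 0 = - \frac{4815}{41}$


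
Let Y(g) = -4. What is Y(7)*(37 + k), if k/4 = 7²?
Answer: -932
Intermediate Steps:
k = 196 (k = 4*7² = 4*49 = 196)
Y(7)*(37 + k) = -4*(37 + 196) = -4*233 = -932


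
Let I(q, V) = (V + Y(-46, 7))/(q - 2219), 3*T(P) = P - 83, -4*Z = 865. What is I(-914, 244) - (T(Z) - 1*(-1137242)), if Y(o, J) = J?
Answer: -14250667681/12532 ≈ -1.1371e+6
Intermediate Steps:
Z = -865/4 (Z = -1/4*865 = -865/4 ≈ -216.25)
T(P) = -83/3 + P/3 (T(P) = (P - 83)/3 = (-83 + P)/3 = -83/3 + P/3)
I(q, V) = (7 + V)/(-2219 + q) (I(q, V) = (V + 7)/(q - 2219) = (7 + V)/(-2219 + q))
I(-914, 244) - (T(Z) - 1*(-1137242)) = (7 + 244)/(-2219 - 914) - ((-83/3 + (1/3)*(-865/4)) - 1*(-1137242)) = 251/(-3133) - ((-83/3 - 865/12) + 1137242) = -1/3133*251 - (-399/4 + 1137242) = -251/3133 - 1*4548569/4 = -251/3133 - 4548569/4 = -14250667681/12532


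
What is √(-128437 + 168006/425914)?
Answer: I*√5824687892487142/212957 ≈ 358.38*I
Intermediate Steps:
√(-128437 + 168006/425914) = √(-128437 + 168006*(1/425914)) = √(-128437 + 84003/212957) = √(-27351474206/212957) = I*√5824687892487142/212957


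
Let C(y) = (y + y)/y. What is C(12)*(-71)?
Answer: -142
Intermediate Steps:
C(y) = 2 (C(y) = (2*y)/y = 2)
C(12)*(-71) = 2*(-71) = -142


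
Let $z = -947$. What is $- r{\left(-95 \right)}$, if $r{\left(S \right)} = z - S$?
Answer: $852$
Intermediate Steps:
$r{\left(S \right)} = -947 - S$
$- r{\left(-95 \right)} = - (-947 - -95) = - (-947 + 95) = \left(-1\right) \left(-852\right) = 852$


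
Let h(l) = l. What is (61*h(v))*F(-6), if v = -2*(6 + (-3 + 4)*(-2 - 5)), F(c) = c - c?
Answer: 0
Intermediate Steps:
F(c) = 0
v = 2 (v = -2*(6 + 1*(-7)) = -2*(6 - 7) = -2*(-1) = 2)
(61*h(v))*F(-6) = (61*2)*0 = 122*0 = 0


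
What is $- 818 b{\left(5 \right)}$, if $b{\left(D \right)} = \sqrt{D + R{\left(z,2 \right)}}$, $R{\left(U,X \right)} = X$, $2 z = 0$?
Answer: $- 818 \sqrt{7} \approx -2164.2$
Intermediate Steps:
$z = 0$ ($z = \frac{1}{2} \cdot 0 = 0$)
$b{\left(D \right)} = \sqrt{2 + D}$ ($b{\left(D \right)} = \sqrt{D + 2} = \sqrt{2 + D}$)
$- 818 b{\left(5 \right)} = - 818 \sqrt{2 + 5} = - 818 \sqrt{7}$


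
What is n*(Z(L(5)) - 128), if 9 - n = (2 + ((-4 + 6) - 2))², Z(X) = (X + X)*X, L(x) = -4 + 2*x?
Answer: -280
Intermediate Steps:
Z(X) = 2*X² (Z(X) = (2*X)*X = 2*X²)
n = 5 (n = 9 - (2 + ((-4 + 6) - 2))² = 9 - (2 + (2 - 2))² = 9 - (2 + 0)² = 9 - 1*2² = 9 - 1*4 = 9 - 4 = 5)
n*(Z(L(5)) - 128) = 5*(2*(-4 + 2*5)² - 128) = 5*(2*(-4 + 10)² - 128) = 5*(2*6² - 128) = 5*(2*36 - 128) = 5*(72 - 128) = 5*(-56) = -280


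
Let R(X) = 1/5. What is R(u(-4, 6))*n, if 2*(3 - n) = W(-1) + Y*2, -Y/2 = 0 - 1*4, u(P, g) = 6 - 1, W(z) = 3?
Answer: -13/10 ≈ -1.3000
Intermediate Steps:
u(P, g) = 5
Y = 8 (Y = -2*(0 - 1*4) = -2*(0 - 4) = -2*(-4) = 8)
R(X) = ⅕
n = -13/2 (n = 3 - (3 + 8*2)/2 = 3 - (3 + 16)/2 = 3 - ½*19 = 3 - 19/2 = -13/2 ≈ -6.5000)
R(u(-4, 6))*n = (⅕)*(-13/2) = -13/10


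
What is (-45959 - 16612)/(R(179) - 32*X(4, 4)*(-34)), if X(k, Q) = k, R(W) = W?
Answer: -62571/4531 ≈ -13.810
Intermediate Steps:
(-45959 - 16612)/(R(179) - 32*X(4, 4)*(-34)) = (-45959 - 16612)/(179 - 32*4*(-34)) = -62571/(179 - 128*(-34)) = -62571/(179 + 4352) = -62571/4531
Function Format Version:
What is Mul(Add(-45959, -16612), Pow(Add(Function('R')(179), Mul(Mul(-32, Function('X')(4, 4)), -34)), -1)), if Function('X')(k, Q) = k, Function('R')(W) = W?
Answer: Rational(-62571, 4531) ≈ -13.810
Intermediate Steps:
Mul(Add(-45959, -16612), Pow(Add(Function('R')(179), Mul(Mul(-32, Function('X')(4, 4)), -34)), -1)) = Mul(Add(-45959, -16612), Pow(Add(179, Mul(Mul(-32, 4), -34)), -1)) = Mul(-62571, Pow(Add(179, Mul(-128, -34)), -1)) = Mul(-62571, Pow(Add(179, 4352), -1)) = Mul(-62571, Pow(4531, -1)) = Mul(-62571, Rational(1, 4531)) = Rational(-62571, 4531)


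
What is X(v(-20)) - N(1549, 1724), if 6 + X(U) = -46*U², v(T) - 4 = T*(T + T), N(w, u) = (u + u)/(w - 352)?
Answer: -35592968422/1197 ≈ -2.9735e+7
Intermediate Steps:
N(w, u) = 2*u/(-352 + w) (N(w, u) = (2*u)/(-352 + w) = 2*u/(-352 + w))
v(T) = 4 + 2*T² (v(T) = 4 + T*(T + T) = 4 + T*(2*T) = 4 + 2*T²)
X(U) = -6 - 46*U²
X(v(-20)) - N(1549, 1724) = (-6 - 46*(4 + 2*(-20)²)²) - 2*1724/(-352 + 1549) = (-6 - 46*(4 + 2*400)²) - 2*1724/1197 = (-6 - 46*(4 + 800)²) - 2*1724/1197 = (-6 - 46*804²) - 1*3448/1197 = (-6 - 46*646416) - 3448/1197 = (-6 - 29735136) - 3448/1197 = -29735142 - 3448/1197 = -35592968422/1197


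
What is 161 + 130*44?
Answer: 5881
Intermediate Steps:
161 + 130*44 = 161 + 5720 = 5881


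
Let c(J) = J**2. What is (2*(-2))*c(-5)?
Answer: -100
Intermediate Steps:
(2*(-2))*c(-5) = (2*(-2))*(-5)**2 = -4*25 = -100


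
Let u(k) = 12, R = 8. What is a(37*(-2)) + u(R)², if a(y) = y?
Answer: 70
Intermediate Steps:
a(37*(-2)) + u(R)² = 37*(-2) + 12² = -74 + 144 = 70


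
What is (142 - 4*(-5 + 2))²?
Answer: 23716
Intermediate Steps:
(142 - 4*(-5 + 2))² = (142 - 4*(-3))² = (142 + 12)² = 154² = 23716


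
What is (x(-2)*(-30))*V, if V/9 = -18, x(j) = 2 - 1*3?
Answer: -4860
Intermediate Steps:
x(j) = -1 (x(j) = 2 - 3 = -1)
V = -162 (V = 9*(-18) = -162)
(x(-2)*(-30))*V = -1*(-30)*(-162) = 30*(-162) = -4860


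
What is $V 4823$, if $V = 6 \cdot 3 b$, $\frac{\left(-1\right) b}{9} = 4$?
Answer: $-3125304$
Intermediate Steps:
$b = -36$ ($b = \left(-9\right) 4 = -36$)
$V = -648$ ($V = 6 \cdot 3 \left(-36\right) = 18 \left(-36\right) = -648$)
$V 4823 = \left(-648\right) 4823 = -3125304$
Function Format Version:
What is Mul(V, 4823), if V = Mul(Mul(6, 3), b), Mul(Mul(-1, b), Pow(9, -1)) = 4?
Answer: -3125304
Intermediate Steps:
b = -36 (b = Mul(-9, 4) = -36)
V = -648 (V = Mul(Mul(6, 3), -36) = Mul(18, -36) = -648)
Mul(V, 4823) = Mul(-648, 4823) = -3125304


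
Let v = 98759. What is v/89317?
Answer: 98759/89317 ≈ 1.1057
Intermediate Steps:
v/89317 = 98759/89317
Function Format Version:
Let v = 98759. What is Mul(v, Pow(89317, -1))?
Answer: Rational(98759, 89317) ≈ 1.1057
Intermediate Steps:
Mul(v, Pow(89317, -1)) = Mul(98759, Pow(89317, -1)) = Mul(98759, Rational(1, 89317)) = Rational(98759, 89317)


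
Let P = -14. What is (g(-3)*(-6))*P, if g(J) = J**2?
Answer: 756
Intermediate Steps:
(g(-3)*(-6))*P = ((-3)**2*(-6))*(-14) = (9*(-6))*(-14) = -54*(-14) = 756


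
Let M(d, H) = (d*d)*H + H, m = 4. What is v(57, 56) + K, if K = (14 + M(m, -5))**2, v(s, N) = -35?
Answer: 5006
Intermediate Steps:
M(d, H) = H + H*d**2 (M(d, H) = d**2*H + H = H*d**2 + H = H + H*d**2)
K = 5041 (K = (14 - 5*(1 + 4**2))**2 = (14 - 5*(1 + 16))**2 = (14 - 5*17)**2 = (14 - 85)**2 = (-71)**2 = 5041)
v(57, 56) + K = -35 + 5041 = 5006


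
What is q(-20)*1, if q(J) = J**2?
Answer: 400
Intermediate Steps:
q(-20)*1 = (-20)**2*1 = 400*1 = 400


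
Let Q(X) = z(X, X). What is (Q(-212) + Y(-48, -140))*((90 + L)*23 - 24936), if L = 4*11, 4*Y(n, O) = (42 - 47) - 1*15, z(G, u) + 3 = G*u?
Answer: -982031344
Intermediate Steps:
z(G, u) = -3 + G*u
Q(X) = -3 + X**2 (Q(X) = -3 + X*X = -3 + X**2)
Y(n, O) = -5 (Y(n, O) = ((42 - 47) - 1*15)/4 = (-5 - 15)/4 = (1/4)*(-20) = -5)
L = 44
(Q(-212) + Y(-48, -140))*((90 + L)*23 - 24936) = ((-3 + (-212)**2) - 5)*((90 + 44)*23 - 24936) = ((-3 + 44944) - 5)*(134*23 - 24936) = (44941 - 5)*(3082 - 24936) = 44936*(-21854) = -982031344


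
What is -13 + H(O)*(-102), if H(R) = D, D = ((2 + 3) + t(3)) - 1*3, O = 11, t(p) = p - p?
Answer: -217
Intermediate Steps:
t(p) = 0
D = 2 (D = ((2 + 3) + 0) - 1*3 = (5 + 0) - 3 = 5 - 3 = 2)
H(R) = 2
-13 + H(O)*(-102) = -13 + 2*(-102) = -13 - 204 = -217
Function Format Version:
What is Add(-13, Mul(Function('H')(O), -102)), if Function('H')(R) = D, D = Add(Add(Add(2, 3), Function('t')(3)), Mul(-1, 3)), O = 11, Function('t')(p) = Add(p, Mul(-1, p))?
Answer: -217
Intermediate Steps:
Function('t')(p) = 0
D = 2 (D = Add(Add(Add(2, 3), 0), Mul(-1, 3)) = Add(Add(5, 0), -3) = Add(5, -3) = 2)
Function('H')(R) = 2
Add(-13, Mul(Function('H')(O), -102)) = Add(-13, Mul(2, -102)) = Add(-13, -204) = -217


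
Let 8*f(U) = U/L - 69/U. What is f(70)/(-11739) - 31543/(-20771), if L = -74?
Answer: 7672373416753/5052173533680 ≈ 1.5186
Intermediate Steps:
f(U) = -69/(8*U) - U/592 (f(U) = (U/(-74) - 69/U)/8 = (U*(-1/74) - 69/U)/8 = (-U/74 - 69/U)/8 = (-69/U - U/74)/8 = -69/(8*U) - U/592)
f(70)/(-11739) - 31543/(-20771) = ((1/592)*(-5106 - 1*70²)/70)/(-11739) - 31543/(-20771) = ((1/592)*(1/70)*(-5106 - 1*4900))*(-1/11739) - 31543*(-1/20771) = ((1/592)*(1/70)*(-5106 - 4900))*(-1/11739) + 31543/20771 = ((1/592)*(1/70)*(-10006))*(-1/11739) + 31543/20771 = -5003/20720*(-1/11739) + 31543/20771 = 5003/243232080 + 31543/20771 = 7672373416753/5052173533680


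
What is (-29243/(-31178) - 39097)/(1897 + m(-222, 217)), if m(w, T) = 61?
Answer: -1218937023/61046524 ≈ -19.967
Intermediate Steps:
(-29243/(-31178) - 39097)/(1897 + m(-222, 217)) = (-29243/(-31178) - 39097)/(1897 + 61) = (-29243*(-1/31178) - 39097)/1958 = (29243/31178 - 39097)*(1/1958) = -1218937023/31178*1/1958 = -1218937023/61046524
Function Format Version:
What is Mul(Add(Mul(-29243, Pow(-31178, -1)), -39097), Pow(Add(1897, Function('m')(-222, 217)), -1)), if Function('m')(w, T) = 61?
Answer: Rational(-1218937023, 61046524) ≈ -19.967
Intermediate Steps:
Mul(Add(Mul(-29243, Pow(-31178, -1)), -39097), Pow(Add(1897, Function('m')(-222, 217)), -1)) = Mul(Add(Mul(-29243, Pow(-31178, -1)), -39097), Pow(Add(1897, 61), -1)) = Mul(Add(Mul(-29243, Rational(-1, 31178)), -39097), Pow(1958, -1)) = Mul(Add(Rational(29243, 31178), -39097), Rational(1, 1958)) = Mul(Rational(-1218937023, 31178), Rational(1, 1958)) = Rational(-1218937023, 61046524)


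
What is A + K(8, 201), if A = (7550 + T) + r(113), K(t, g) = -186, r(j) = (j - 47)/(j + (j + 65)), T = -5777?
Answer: 153961/97 ≈ 1587.2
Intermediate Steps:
r(j) = (-47 + j)/(65 + 2*j) (r(j) = (-47 + j)/(j + (65 + j)) = (-47 + j)/(65 + 2*j))
A = 172003/97 (A = (7550 - 5777) + (-47 + 113)/(65 + 2*113) = 1773 + 66/(65 + 226) = 1773 + 66/291 = 1773 + (1/291)*66 = 1773 + 22/97 = 172003/97 ≈ 1773.2)
A + K(8, 201) = 172003/97 - 186 = 153961/97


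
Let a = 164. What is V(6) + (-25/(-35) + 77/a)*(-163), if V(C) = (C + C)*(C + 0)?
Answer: -138861/1148 ≈ -120.96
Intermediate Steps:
V(C) = 2*C**2 (V(C) = (2*C)*C = 2*C**2)
V(6) + (-25/(-35) + 77/a)*(-163) = 2*6**2 + (-25/(-35) + 77/164)*(-163) = 2*36 + (-25*(-1/35) + 77*(1/164))*(-163) = 72 + (5/7 + 77/164)*(-163) = 72 + (1359/1148)*(-163) = 72 - 221517/1148 = -138861/1148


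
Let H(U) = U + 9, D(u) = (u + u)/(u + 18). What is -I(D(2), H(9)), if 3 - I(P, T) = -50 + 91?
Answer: 38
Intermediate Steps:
D(u) = 2*u/(18 + u) (D(u) = (2*u)/(18 + u) = 2*u/(18 + u))
H(U) = 9 + U
I(P, T) = -38 (I(P, T) = 3 - (-50 + 91) = 3 - 1*41 = 3 - 41 = -38)
-I(D(2), H(9)) = -1*(-38) = 38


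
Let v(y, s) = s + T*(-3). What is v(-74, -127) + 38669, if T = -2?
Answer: 38548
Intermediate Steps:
v(y, s) = 6 + s (v(y, s) = s - 2*(-3) = s + 6 = 6 + s)
v(-74, -127) + 38669 = (6 - 127) + 38669 = -121 + 38669 = 38548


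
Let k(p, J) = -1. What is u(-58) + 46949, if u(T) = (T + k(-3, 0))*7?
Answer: 46536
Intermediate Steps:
u(T) = -7 + 7*T (u(T) = (T - 1)*7 = (-1 + T)*7 = -7 + 7*T)
u(-58) + 46949 = (-7 + 7*(-58)) + 46949 = (-7 - 406) + 46949 = -413 + 46949 = 46536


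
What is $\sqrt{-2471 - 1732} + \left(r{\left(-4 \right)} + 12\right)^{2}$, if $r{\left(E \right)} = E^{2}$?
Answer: $784 + 3 i \sqrt{467} \approx 784.0 + 64.831 i$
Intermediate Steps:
$\sqrt{-2471 - 1732} + \left(r{\left(-4 \right)} + 12\right)^{2} = \sqrt{-2471 - 1732} + \left(\left(-4\right)^{2} + 12\right)^{2} = \sqrt{-4203} + \left(16 + 12\right)^{2} = 3 i \sqrt{467} + 28^{2} = 3 i \sqrt{467} + 784 = 784 + 3 i \sqrt{467}$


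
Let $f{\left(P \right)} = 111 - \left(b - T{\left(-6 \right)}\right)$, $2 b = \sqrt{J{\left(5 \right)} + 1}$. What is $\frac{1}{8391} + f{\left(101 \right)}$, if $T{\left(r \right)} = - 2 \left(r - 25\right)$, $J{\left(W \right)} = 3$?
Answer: $\frac{1443253}{8391} \approx 172.0$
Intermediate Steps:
$T{\left(r \right)} = 50 - 2 r$ ($T{\left(r \right)} = - 2 \left(r - 25\right) = - 2 \left(-25 + r\right) = 50 - 2 r$)
$b = 1$ ($b = \frac{\sqrt{3 + 1}}{2} = \frac{\sqrt{4}}{2} = \frac{1}{2} \cdot 2 = 1$)
$f{\left(P \right)} = 172$ ($f{\left(P \right)} = 111 + \left(\left(50 - -12\right) - 1\right) = 111 + \left(\left(50 + 12\right) - 1\right) = 111 + \left(62 - 1\right) = 111 + 61 = 172$)
$\frac{1}{8391} + f{\left(101 \right)} = \frac{1}{8391} + 172 = \frac{1443253}{8391}$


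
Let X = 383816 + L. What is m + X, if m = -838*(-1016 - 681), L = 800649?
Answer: 2606551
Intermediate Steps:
X = 1184465 (X = 383816 + 800649 = 1184465)
m = 1422086 (m = -838*(-1697) = 1422086)
m + X = 1422086 + 1184465 = 2606551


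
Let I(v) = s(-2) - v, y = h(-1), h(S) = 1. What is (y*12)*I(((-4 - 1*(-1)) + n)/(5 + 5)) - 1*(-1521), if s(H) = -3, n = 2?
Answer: 7431/5 ≈ 1486.2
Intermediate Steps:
y = 1
I(v) = -3 - v
(y*12)*I(((-4 - 1*(-1)) + n)/(5 + 5)) - 1*(-1521) = (1*12)*(-3 - ((-4 - 1*(-1)) + 2)/(5 + 5)) - 1*(-1521) = 12*(-3 - ((-4 + 1) + 2)/10) + 1521 = 12*(-3 - (-3 + 2)/10) + 1521 = 12*(-3 - (-1)/10) + 1521 = 12*(-3 - 1*(-⅒)) + 1521 = 12*(-3 + ⅒) + 1521 = 12*(-29/10) + 1521 = -174/5 + 1521 = 7431/5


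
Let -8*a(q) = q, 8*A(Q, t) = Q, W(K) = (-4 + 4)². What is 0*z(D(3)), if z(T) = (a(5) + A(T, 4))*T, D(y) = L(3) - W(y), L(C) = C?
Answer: 0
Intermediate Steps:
W(K) = 0 (W(K) = 0² = 0)
A(Q, t) = Q/8
a(q) = -q/8
D(y) = 3 (D(y) = 3 - 1*0 = 3 + 0 = 3)
z(T) = T*(-5/8 + T/8) (z(T) = (-⅛*5 + T/8)*T = (-5/8 + T/8)*T = T*(-5/8 + T/8))
0*z(D(3)) = 0*((⅛)*3*(-5 + 3)) = 0*((⅛)*3*(-2)) = 0*(-¾) = 0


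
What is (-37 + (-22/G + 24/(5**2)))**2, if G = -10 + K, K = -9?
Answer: 274531761/225625 ≈ 1216.8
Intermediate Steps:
G = -19 (G = -10 - 9 = -19)
(-37 + (-22/G + 24/(5**2)))**2 = (-37 + (-22/(-19) + 24/(5**2)))**2 = (-37 + (-22*(-1/19) + 24/25))**2 = (-37 + (22/19 + 24*(1/25)))**2 = (-37 + (22/19 + 24/25))**2 = (-37 + 1006/475)**2 = (-16569/475)**2 = 274531761/225625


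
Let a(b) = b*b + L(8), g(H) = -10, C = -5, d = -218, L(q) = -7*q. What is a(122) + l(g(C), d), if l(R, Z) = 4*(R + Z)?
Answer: 13916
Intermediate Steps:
l(R, Z) = 4*R + 4*Z
a(b) = -56 + b**2 (a(b) = b*b - 7*8 = b**2 - 56 = -56 + b**2)
a(122) + l(g(C), d) = (-56 + 122**2) + (4*(-10) + 4*(-218)) = (-56 + 14884) + (-40 - 872) = 14828 - 912 = 13916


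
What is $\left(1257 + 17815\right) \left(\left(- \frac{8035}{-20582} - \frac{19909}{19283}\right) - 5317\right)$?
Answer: $- \frac{20125538957716160}{198441353} \approx -1.0142 \cdot 10^{8}$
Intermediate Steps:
$\left(1257 + 17815\right) \left(\left(- \frac{8035}{-20582} - \frac{19909}{19283}\right) - 5317\right) = 19072 \left(\left(\left(-8035\right) \left(- \frac{1}{20582}\right) - \frac{19909}{19283}\right) - 5317\right) = 19072 \left(\left(\frac{8035}{20582} - \frac{19909}{19283}\right) - 5317\right) = 19072 \left(- \frac{254828133}{396882706} - 5317\right) = 19072 \left(- \frac{2110480175935}{396882706}\right) = - \frac{20125538957716160}{198441353}$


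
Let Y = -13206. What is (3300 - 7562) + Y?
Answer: -17468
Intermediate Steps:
(3300 - 7562) + Y = (3300 - 7562) - 13206 = -4262 - 13206 = -17468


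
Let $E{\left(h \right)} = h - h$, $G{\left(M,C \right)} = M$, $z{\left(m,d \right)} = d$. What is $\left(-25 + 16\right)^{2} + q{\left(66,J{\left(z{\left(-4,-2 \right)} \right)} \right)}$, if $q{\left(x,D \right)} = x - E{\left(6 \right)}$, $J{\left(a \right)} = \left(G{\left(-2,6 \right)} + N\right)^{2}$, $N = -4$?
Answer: $147$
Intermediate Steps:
$J{\left(a \right)} = 36$ ($J{\left(a \right)} = \left(-2 - 4\right)^{2} = \left(-6\right)^{2} = 36$)
$E{\left(h \right)} = 0$
$q{\left(x,D \right)} = x$ ($q{\left(x,D \right)} = x - 0 = x + 0 = x$)
$\left(-25 + 16\right)^{2} + q{\left(66,J{\left(z{\left(-4,-2 \right)} \right)} \right)} = \left(-25 + 16\right)^{2} + 66 = \left(-9\right)^{2} + 66 = 81 + 66 = 147$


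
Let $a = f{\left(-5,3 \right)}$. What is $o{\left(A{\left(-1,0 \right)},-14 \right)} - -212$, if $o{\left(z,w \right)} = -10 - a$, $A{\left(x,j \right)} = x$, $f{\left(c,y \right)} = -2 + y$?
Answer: $201$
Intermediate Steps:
$a = 1$ ($a = -2 + 3 = 1$)
$o{\left(z,w \right)} = -11$ ($o{\left(z,w \right)} = -10 - 1 = -11$)
$o{\left(A{\left(-1,0 \right)},-14 \right)} - -212 = -11 - -212 = -11 + 212 = 201$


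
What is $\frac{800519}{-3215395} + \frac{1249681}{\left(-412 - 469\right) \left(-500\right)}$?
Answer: $\frac{733117883899}{283276299500} \approx 2.588$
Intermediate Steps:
$\frac{800519}{-3215395} + \frac{1249681}{\left(-412 - 469\right) \left(-500\right)} = 800519 \left(- \frac{1}{3215395}\right) + \frac{1249681}{\left(-881\right) \left(-500\right)} = - \frac{800519}{3215395} + \frac{1249681}{440500} = \frac{733117883899}{283276299500}$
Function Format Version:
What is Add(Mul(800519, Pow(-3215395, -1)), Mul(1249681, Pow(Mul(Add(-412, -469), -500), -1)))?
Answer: Rational(733117883899, 283276299500) ≈ 2.5880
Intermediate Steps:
Add(Mul(800519, Pow(-3215395, -1)), Mul(1249681, Pow(Mul(Add(-412, -469), -500), -1))) = Add(Mul(800519, Rational(-1, 3215395)), Mul(1249681, Pow(Mul(-881, -500), -1))) = Add(Rational(-800519, 3215395), Mul(1249681, Pow(440500, -1))) = Add(Rational(-800519, 3215395), Mul(1249681, Rational(1, 440500))) = Add(Rational(-800519, 3215395), Rational(1249681, 440500)) = Rational(733117883899, 283276299500)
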